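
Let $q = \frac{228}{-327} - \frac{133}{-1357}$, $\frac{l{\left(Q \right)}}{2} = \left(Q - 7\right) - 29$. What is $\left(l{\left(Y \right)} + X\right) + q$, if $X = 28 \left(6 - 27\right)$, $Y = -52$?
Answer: $- \frac{113094167}{147913} \approx -764.6$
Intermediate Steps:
$l{\left(Q \right)} = -72 + 2 Q$ ($l{\left(Q \right)} = 2 \left(\left(Q - 7\right) - 29\right) = 2 \left(\left(-7 + Q\right) - 29\right) = 2 \left(-36 + Q\right) = -72 + 2 Q$)
$X = -588$ ($X = 28 \left(-21\right) = -588$)
$q = - \frac{88635}{147913}$ ($q = 228 \left(- \frac{1}{327}\right) - - \frac{133}{1357} = - \frac{76}{109} + \frac{133}{1357} = - \frac{88635}{147913} \approx -0.59924$)
$\left(l{\left(Y \right)} + X\right) + q = \left(\left(-72 + 2 \left(-52\right)\right) - 588\right) - \frac{88635}{147913} = \left(\left(-72 - 104\right) - 588\right) - \frac{88635}{147913} = \left(-176 - 588\right) - \frac{88635}{147913} = -764 - \frac{88635}{147913} = - \frac{113094167}{147913}$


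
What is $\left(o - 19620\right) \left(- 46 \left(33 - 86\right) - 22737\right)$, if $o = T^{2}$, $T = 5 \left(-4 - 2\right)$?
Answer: $379997280$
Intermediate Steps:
$T = -30$ ($T = 5 \left(-6\right) = -30$)
$o = 900$ ($o = \left(-30\right)^{2} = 900$)
$\left(o - 19620\right) \left(- 46 \left(33 - 86\right) - 22737\right) = \left(900 - 19620\right) \left(- 46 \left(33 - 86\right) - 22737\right) = - 18720 \left(\left(-46\right) \left(-53\right) - 22737\right) = - 18720 \left(2438 - 22737\right) = \left(-18720\right) \left(-20299\right) = 379997280$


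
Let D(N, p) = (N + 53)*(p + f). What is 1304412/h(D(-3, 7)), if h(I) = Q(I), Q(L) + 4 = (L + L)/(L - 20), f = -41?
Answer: -18696572/29 ≈ -6.4471e+5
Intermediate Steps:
D(N, p) = (-41 + p)*(53 + N) (D(N, p) = (N + 53)*(p - 41) = (53 + N)*(-41 + p) = (-41 + p)*(53 + N))
Q(L) = -4 + 2*L/(-20 + L) (Q(L) = -4 + (L + L)/(L - 20) = -4 + (2*L)/(-20 + L) = -4 + 2*L/(-20 + L))
h(I) = 2*(40 - I)/(-20 + I)
1304412/h(D(-3, 7)) = 1304412/((2*(40 - (-2173 - 41*(-3) + 53*7 - 3*7))/(-20 + (-2173 - 41*(-3) + 53*7 - 3*7)))) = 1304412/((2*(40 - (-2173 + 123 + 371 - 21))/(-20 + (-2173 + 123 + 371 - 21)))) = 1304412/((2*(40 - 1*(-1700))/(-20 - 1700))) = 1304412/((2*(40 + 1700)/(-1720))) = 1304412/((2*(-1/1720)*1740)) = 1304412/(-87/43) = 1304412*(-43/87) = -18696572/29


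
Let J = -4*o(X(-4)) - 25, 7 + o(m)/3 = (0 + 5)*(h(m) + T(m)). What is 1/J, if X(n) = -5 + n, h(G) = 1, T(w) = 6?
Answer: -1/361 ≈ -0.0027701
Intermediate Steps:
o(m) = 84 (o(m) = -21 + 3*((0 + 5)*(1 + 6)) = -21 + 3*(5*7) = -21 + 3*35 = -21 + 105 = 84)
J = -361 (J = -4*84 - 25 = -336 - 25 = -361)
1/J = 1/(-361) = -1/361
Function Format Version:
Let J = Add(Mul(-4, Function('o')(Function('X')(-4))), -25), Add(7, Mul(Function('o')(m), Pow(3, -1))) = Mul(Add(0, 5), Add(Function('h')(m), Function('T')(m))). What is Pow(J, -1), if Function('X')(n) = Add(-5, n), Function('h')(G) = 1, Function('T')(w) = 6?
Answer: Rational(-1, 361) ≈ -0.0027701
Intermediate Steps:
Function('o')(m) = 84 (Function('o')(m) = Add(-21, Mul(3, Mul(Add(0, 5), Add(1, 6)))) = Add(-21, Mul(3, Mul(5, 7))) = Add(-21, Mul(3, 35)) = Add(-21, 105) = 84)
J = -361 (J = Add(Mul(-4, 84), -25) = Add(-336, -25) = -361)
Pow(J, -1) = Pow(-361, -1) = Rational(-1, 361)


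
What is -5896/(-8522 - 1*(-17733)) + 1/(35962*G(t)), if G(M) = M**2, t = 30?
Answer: -190828747589/298121383800 ≈ -0.64010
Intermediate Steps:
-5896/(-8522 - 1*(-17733)) + 1/(35962*G(t)) = -5896/(-8522 - 1*(-17733)) + 1/(35962*(30**2)) = -5896/(-8522 + 17733) + (1/35962)/900 = -5896/9211 + (1/35962)*(1/900) = -5896*1/9211 + 1/32365800 = -5896/9211 + 1/32365800 = -190828747589/298121383800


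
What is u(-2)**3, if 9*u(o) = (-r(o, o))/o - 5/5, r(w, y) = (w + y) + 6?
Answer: 0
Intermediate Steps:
r(w, y) = 6 + w + y
u(o) = -1/9 + (-6 - 2*o)/(9*o) (u(o) = ((-(6 + o + o))/o - 5/5)/9 = ((-(6 + 2*o))/o - 5*1/5)/9 = ((-6 - 2*o)/o - 1)/9 = (-1 + (-6 - 2*o)/o)/9 = -1/9 + (-6 - 2*o)/(9*o))
u(-2)**3 = ((1/3)*(-2 - 1*(-2))/(-2))**3 = ((1/3)*(-1/2)*(-2 + 2))**3 = ((1/3)*(-1/2)*0)**3 = 0**3 = 0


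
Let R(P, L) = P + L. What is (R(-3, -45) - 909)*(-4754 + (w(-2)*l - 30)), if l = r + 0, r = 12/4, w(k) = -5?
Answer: 4592643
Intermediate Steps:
R(P, L) = L + P
r = 3 (r = 12*(1/4) = 3)
l = 3 (l = 3 + 0 = 3)
(R(-3, -45) - 909)*(-4754 + (w(-2)*l - 30)) = ((-45 - 3) - 909)*(-4754 + (-5*3 - 30)) = (-48 - 909)*(-4754 + (-15 - 30)) = -957*(-4754 - 45) = -957*(-4799) = 4592643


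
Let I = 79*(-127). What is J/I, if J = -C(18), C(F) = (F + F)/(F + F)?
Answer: 1/10033 ≈ 9.9671e-5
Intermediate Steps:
C(F) = 1 (C(F) = (2*F)/((2*F)) = (2*F)*(1/(2*F)) = 1)
I = -10033
J = -1 (J = -1*1 = -1)
J/I = -1/(-10033) = -1*(-1/10033) = 1/10033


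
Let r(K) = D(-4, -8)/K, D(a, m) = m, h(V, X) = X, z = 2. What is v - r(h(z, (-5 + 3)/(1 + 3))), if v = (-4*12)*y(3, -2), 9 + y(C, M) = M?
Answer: 512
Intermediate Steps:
y(C, M) = -9 + M
r(K) = -8/K
v = 528 (v = (-4*12)*(-9 - 2) = -48*(-11) = 528)
v - r(h(z, (-5 + 3)/(1 + 3))) = 528 - (-8)/((-5 + 3)/(1 + 3)) = 528 - (-8)/((-2/4)) = 528 - (-8)/((-2*¼)) = 528 - (-8)/(-½) = 528 - (-8)*(-2) = 528 - 1*16 = 528 - 16 = 512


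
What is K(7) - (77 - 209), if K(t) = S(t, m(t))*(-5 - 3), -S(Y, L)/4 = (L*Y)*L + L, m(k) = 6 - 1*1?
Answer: 5892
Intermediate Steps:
m(k) = 5 (m(k) = 6 - 1 = 5)
S(Y, L) = -4*L - 4*Y*L² (S(Y, L) = -4*((L*Y)*L + L) = -4*(Y*L² + L) = -4*(L + Y*L²) = -4*L - 4*Y*L²)
K(t) = 160 + 800*t (K(t) = (-4*5*(1 + 5*t))*(-5 - 3) = (-20 - 100*t)*(-8) = 160 + 800*t)
K(7) - (77 - 209) = (160 + 800*7) - (77 - 209) = (160 + 5600) - 1*(-132) = 5760 + 132 = 5892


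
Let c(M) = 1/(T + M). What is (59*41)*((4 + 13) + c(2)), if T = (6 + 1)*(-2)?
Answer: 491057/12 ≈ 40921.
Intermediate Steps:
T = -14 (T = 7*(-2) = -14)
c(M) = 1/(-14 + M)
(59*41)*((4 + 13) + c(2)) = (59*41)*((4 + 13) + 1/(-14 + 2)) = 2419*(17 + 1/(-12)) = 2419*(17 - 1/12) = 2419*(203/12) = 491057/12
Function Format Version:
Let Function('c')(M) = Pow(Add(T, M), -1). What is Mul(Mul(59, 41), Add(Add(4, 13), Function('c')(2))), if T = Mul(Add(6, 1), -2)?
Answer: Rational(491057, 12) ≈ 40921.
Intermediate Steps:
T = -14 (T = Mul(7, -2) = -14)
Function('c')(M) = Pow(Add(-14, M), -1)
Mul(Mul(59, 41), Add(Add(4, 13), Function('c')(2))) = Mul(Mul(59, 41), Add(Add(4, 13), Pow(Add(-14, 2), -1))) = Mul(2419, Add(17, Pow(-12, -1))) = Mul(2419, Add(17, Rational(-1, 12))) = Mul(2419, Rational(203, 12)) = Rational(491057, 12)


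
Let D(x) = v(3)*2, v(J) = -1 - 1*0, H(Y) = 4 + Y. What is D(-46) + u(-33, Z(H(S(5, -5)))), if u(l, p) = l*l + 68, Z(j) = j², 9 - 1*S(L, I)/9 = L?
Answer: 1155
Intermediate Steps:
S(L, I) = 81 - 9*L
v(J) = -1 (v(J) = -1 + 0 = -1)
u(l, p) = 68 + l² (u(l, p) = l² + 68 = 68 + l²)
D(x) = -2 (D(x) = -1*2 = -2)
D(-46) + u(-33, Z(H(S(5, -5)))) = -2 + (68 + (-33)²) = -2 + (68 + 1089) = -2 + 1157 = 1155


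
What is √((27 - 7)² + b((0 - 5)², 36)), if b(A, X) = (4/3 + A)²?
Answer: √9841/3 ≈ 33.067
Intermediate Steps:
b(A, X) = (4/3 + A)² (b(A, X) = (4*(⅓) + A)² = (4/3 + A)²)
√((27 - 7)² + b((0 - 5)², 36)) = √((27 - 7)² + (4 + 3*(0 - 5)²)²/9) = √(20² + (4 + 3*(-5)²)²/9) = √(400 + (4 + 3*25)²/9) = √(400 + (4 + 75)²/9) = √(400 + (⅑)*79²) = √(400 + (⅑)*6241) = √(400 + 6241/9) = √(9841/9) = √9841/3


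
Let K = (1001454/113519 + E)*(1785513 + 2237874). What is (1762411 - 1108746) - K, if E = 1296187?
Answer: -592012569739571074/113519 ≈ -5.2151e+12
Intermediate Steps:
K = 592012643942968209/113519 (K = (1001454/113519 + 1296187)*(1785513 + 2237874) = (1001454*(1/113519) + 1296187)*4023387 = (1001454/113519 + 1296187)*4023387 = (147142853507/113519)*4023387 = 592012643942968209/113519 ≈ 5.2151e+12)
(1762411 - 1108746) - K = (1762411 - 1108746) - 1*592012643942968209/113519 = 653665 - 592012643942968209/113519 = -592012569739571074/113519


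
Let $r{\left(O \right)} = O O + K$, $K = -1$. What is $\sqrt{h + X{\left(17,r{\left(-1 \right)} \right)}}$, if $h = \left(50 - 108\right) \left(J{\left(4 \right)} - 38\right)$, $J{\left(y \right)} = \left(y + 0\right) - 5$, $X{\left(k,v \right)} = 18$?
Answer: $2 \sqrt{570} \approx 47.749$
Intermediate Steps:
$r{\left(O \right)} = -1 + O^{2}$ ($r{\left(O \right)} = O O - 1 = O^{2} - 1 = -1 + O^{2}$)
$J{\left(y \right)} = -5 + y$ ($J{\left(y \right)} = y - 5 = -5 + y$)
$h = 2262$ ($h = \left(50 - 108\right) \left(\left(-5 + 4\right) - 38\right) = - 58 \left(-1 - 38\right) = \left(-58\right) \left(-39\right) = 2262$)
$\sqrt{h + X{\left(17,r{\left(-1 \right)} \right)}} = \sqrt{2262 + 18} = \sqrt{2280} = 2 \sqrt{570}$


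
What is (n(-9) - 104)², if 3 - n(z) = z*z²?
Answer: 394384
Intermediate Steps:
n(z) = 3 - z³ (n(z) = 3 - z*z² = 3 - z³)
(n(-9) - 104)² = ((3 - 1*(-9)³) - 104)² = ((3 - 1*(-729)) - 104)² = ((3 + 729) - 104)² = (732 - 104)² = 628² = 394384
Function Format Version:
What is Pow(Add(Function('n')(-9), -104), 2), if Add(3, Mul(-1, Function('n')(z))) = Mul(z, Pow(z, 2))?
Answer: 394384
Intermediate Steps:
Function('n')(z) = Add(3, Mul(-1, Pow(z, 3))) (Function('n')(z) = Add(3, Mul(-1, Mul(z, Pow(z, 2)))) = Add(3, Mul(-1, Pow(z, 3))))
Pow(Add(Function('n')(-9), -104), 2) = Pow(Add(Add(3, Mul(-1, Pow(-9, 3))), -104), 2) = Pow(Add(Add(3, Mul(-1, -729)), -104), 2) = Pow(Add(Add(3, 729), -104), 2) = Pow(Add(732, -104), 2) = Pow(628, 2) = 394384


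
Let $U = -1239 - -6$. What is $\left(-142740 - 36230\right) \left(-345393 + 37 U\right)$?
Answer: $69979775580$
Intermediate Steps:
$U = -1233$ ($U = -1239 + \left(-251 + 257\right) = -1239 + 6 = -1233$)
$\left(-142740 - 36230\right) \left(-345393 + 37 U\right) = \left(-142740 - 36230\right) \left(-345393 + 37 \left(-1233\right)\right) = - 178970 \left(-345393 - 45621\right) = \left(-178970\right) \left(-391014\right) = 69979775580$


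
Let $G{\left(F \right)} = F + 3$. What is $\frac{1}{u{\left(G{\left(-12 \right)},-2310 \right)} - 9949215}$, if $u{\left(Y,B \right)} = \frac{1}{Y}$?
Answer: $- \frac{9}{89542936} \approx -1.0051 \cdot 10^{-7}$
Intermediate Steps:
$G{\left(F \right)} = 3 + F$
$\frac{1}{u{\left(G{\left(-12 \right)},-2310 \right)} - 9949215} = \frac{1}{\frac{1}{3 - 12} - 9949215} = \frac{1}{\frac{1}{-9} - 9949215} = \frac{1}{- \frac{1}{9} - 9949215} = \frac{1}{- \frac{89542936}{9}} = - \frac{9}{89542936}$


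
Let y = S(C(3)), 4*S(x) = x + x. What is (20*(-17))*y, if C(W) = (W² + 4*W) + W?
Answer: -4080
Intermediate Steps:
C(W) = W² + 5*W
S(x) = x/2 (S(x) = (x + x)/4 = (2*x)/4 = x/2)
y = 12 (y = (3*(5 + 3))/2 = (3*8)/2 = (½)*24 = 12)
(20*(-17))*y = (20*(-17))*12 = -340*12 = -4080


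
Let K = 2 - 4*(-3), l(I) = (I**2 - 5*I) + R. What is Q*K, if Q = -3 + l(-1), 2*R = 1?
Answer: 49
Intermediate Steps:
R = 1/2 (R = (1/2)*1 = 1/2 ≈ 0.50000)
l(I) = 1/2 + I**2 - 5*I (l(I) = (I**2 - 5*I) + 1/2 = 1/2 + I**2 - 5*I)
Q = 7/2 (Q = -3 + (1/2 + (-1)**2 - 5*(-1)) = -3 + (1/2 + 1 + 5) = -3 + 13/2 = 7/2 ≈ 3.5000)
K = 14 (K = 2 + 12 = 14)
Q*K = (7/2)*14 = 49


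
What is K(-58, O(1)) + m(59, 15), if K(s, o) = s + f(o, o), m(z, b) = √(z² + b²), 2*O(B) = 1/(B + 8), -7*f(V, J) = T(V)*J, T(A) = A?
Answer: -131545/2268 + √3706 ≈ 2.8765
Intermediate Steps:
f(V, J) = -J*V/7 (f(V, J) = -V*J/7 = -J*V/7)
O(B) = 1/(2*(8 + B)) (O(B) = 1/(2*(B + 8)) = 1/(2*(8 + B)))
m(z, b) = √(b² + z²)
K(s, o) = s - o²/7 (K(s, o) = s - o*o/7 = s - o²/7)
K(-58, O(1)) + m(59, 15) = (-58 - 1/(4*(8 + 1)²)/7) + √(15² + 59²) = (-58 - ((½)/9)²/7) + √(225 + 3481) = (-58 - ((½)*(⅑))²/7) + √3706 = (-58 - (1/18)²/7) + √3706 = (-58 - ⅐*1/324) + √3706 = (-58 - 1/2268) + √3706 = -131545/2268 + √3706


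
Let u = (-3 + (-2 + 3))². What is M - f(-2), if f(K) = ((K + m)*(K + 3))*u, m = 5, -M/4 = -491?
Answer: 1952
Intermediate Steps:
M = 1964 (M = -4*(-491) = 1964)
u = 4 (u = (-3 + 1)² = (-2)² = 4)
f(K) = 4*(3 + K)*(5 + K) (f(K) = ((K + 5)*(K + 3))*4 = ((5 + K)*(3 + K))*4 = ((3 + K)*(5 + K))*4 = 4*(3 + K)*(5 + K))
M - f(-2) = 1964 - (60 + 4*(-2)² + 32*(-2)) = 1964 - (60 + 4*4 - 64) = 1964 - (60 + 16 - 64) = 1964 - 1*12 = 1964 - 12 = 1952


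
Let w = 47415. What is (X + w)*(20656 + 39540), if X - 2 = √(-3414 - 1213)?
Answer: 2854313732 + 60196*I*√4627 ≈ 2.8543e+9 + 4.0947e+6*I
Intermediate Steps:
X = 2 + I*√4627 (X = 2 + √(-3414 - 1213) = 2 + √(-4627) = 2 + I*√4627 ≈ 2.0 + 68.022*I)
(X + w)*(20656 + 39540) = ((2 + I*√4627) + 47415)*(20656 + 39540) = (47417 + I*√4627)*60196 = 2854313732 + 60196*I*√4627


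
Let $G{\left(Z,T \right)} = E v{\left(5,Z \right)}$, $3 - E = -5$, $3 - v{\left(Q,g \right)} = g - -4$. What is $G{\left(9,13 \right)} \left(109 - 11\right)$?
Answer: $-7840$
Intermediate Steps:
$v{\left(Q,g \right)} = -1 - g$ ($v{\left(Q,g \right)} = 3 - \left(g - -4\right) = 3 - \left(g + 4\right) = 3 - \left(4 + g\right) = -1 - g$)
$E = 8$ ($E = 3 - -5 = 3 + 5 = 8$)
$G{\left(Z,T \right)} = -8 - 8 Z$ ($G{\left(Z,T \right)} = 8 \left(-1 - Z\right) = -8 - 8 Z$)
$G{\left(9,13 \right)} \left(109 - 11\right) = \left(-8 - 72\right) \left(109 - 11\right) = \left(-8 - 72\right) 98 = \left(-80\right) 98 = -7840$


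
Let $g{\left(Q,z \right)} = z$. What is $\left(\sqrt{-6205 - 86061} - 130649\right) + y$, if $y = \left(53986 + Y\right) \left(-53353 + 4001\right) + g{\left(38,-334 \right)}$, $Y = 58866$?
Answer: $-5569602887 + i \sqrt{92266} \approx -5.5696 \cdot 10^{9} + 303.75 i$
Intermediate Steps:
$y = -5569472238$ ($y = \left(53986 + 58866\right) \left(-53353 + 4001\right) - 334 = 112852 \left(-49352\right) - 334 = -5569471904 - 334 = -5569472238$)
$\left(\sqrt{-6205 - 86061} - 130649\right) + y = \left(\sqrt{-6205 - 86061} - 130649\right) - 5569472238 = \left(\sqrt{-92266} - 130649\right) - 5569472238 = \left(i \sqrt{92266} - 130649\right) - 5569472238 = \left(-130649 + i \sqrt{92266}\right) - 5569472238 = -5569602887 + i \sqrt{92266}$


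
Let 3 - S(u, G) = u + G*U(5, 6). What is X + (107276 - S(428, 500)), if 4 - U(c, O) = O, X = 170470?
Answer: 277171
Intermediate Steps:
U(c, O) = 4 - O
S(u, G) = 3 - u + 2*G (S(u, G) = 3 - (u + G*(4 - 1*6)) = 3 - (u + G*(4 - 6)) = 3 - (u + G*(-2)) = 3 - (u - 2*G) = 3 + (-u + 2*G) = 3 - u + 2*G)
X + (107276 - S(428, 500)) = 170470 + (107276 - (3 - 1*428 + 2*500)) = 170470 + (107276 - (3 - 428 + 1000)) = 170470 + (107276 - 1*575) = 170470 + (107276 - 575) = 170470 + 106701 = 277171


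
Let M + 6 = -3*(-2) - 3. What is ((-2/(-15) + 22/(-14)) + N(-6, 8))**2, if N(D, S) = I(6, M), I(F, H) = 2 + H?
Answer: 65536/11025 ≈ 5.9443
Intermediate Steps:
M = -3 (M = -6 + (-3*(-2) - 3) = -6 + (6 - 3) = -6 + 3 = -3)
N(D, S) = -1 (N(D, S) = 2 - 3 = -1)
((-2/(-15) + 22/(-14)) + N(-6, 8))**2 = ((-2/(-15) + 22/(-14)) - 1)**2 = ((-2*(-1/15) + 22*(-1/14)) - 1)**2 = ((2/15 - 11/7) - 1)**2 = (-151/105 - 1)**2 = (-256/105)**2 = 65536/11025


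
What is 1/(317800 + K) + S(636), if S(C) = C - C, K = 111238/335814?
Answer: 167907/53360900219 ≈ 3.1466e-6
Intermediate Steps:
K = 55619/167907 (K = 111238*(1/335814) = 55619/167907 ≈ 0.33125)
S(C) = 0
1/(317800 + K) + S(636) = 1/(317800 + 55619/167907) + 0 = 1/(53360900219/167907) + 0 = 167907/53360900219 + 0 = 167907/53360900219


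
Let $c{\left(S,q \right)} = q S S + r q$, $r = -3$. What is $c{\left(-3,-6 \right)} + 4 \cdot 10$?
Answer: $4$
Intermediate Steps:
$c{\left(S,q \right)} = - 3 q + q S^{2}$ ($c{\left(S,q \right)} = q S S - 3 q = S q S - 3 q = q S^{2} - 3 q = - 3 q + q S^{2}$)
$c{\left(-3,-6 \right)} + 4 \cdot 10 = - 6 \left(-3 + \left(-3\right)^{2}\right) + 4 \cdot 10 = - 6 \left(-3 + 9\right) + 40 = \left(-6\right) 6 + 40 = -36 + 40 = 4$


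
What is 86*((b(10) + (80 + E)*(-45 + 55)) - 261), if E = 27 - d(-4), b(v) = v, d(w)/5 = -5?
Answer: 91934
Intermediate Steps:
d(w) = -25 (d(w) = 5*(-5) = -25)
E = 52 (E = 27 - 1*(-25) = 27 + 25 = 52)
86*((b(10) + (80 + E)*(-45 + 55)) - 261) = 86*((10 + (80 + 52)*(-45 + 55)) - 261) = 86*((10 + 132*10) - 261) = 86*((10 + 1320) - 261) = 86*(1330 - 261) = 86*1069 = 91934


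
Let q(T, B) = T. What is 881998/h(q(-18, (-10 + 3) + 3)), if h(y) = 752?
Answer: 440999/376 ≈ 1172.9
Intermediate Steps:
881998/h(q(-18, (-10 + 3) + 3)) = 881998/752 = 881998*(1/752) = 440999/376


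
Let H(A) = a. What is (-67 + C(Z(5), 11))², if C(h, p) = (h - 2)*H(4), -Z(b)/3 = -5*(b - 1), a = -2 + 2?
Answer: 4489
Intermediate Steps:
a = 0
Z(b) = -15 + 15*b (Z(b) = -(-15)*(b - 1) = -(-15)*(-1 + b) = -3*(5 - 5*b) = -15 + 15*b)
H(A) = 0
C(h, p) = 0 (C(h, p) = (h - 2)*0 = (-2 + h)*0 = 0)
(-67 + C(Z(5), 11))² = (-67 + 0)² = (-67)² = 4489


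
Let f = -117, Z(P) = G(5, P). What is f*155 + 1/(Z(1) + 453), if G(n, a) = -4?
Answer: -8142614/449 ≈ -18135.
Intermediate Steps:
Z(P) = -4
f*155 + 1/(Z(1) + 453) = -117*155 + 1/(-4 + 453) = -18135 + 1/449 = -8142614/449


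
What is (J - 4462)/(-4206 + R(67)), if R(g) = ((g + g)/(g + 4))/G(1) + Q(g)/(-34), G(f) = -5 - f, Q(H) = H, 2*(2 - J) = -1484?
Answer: 26925756/30476401 ≈ 0.88350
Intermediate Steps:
J = 744 (J = 2 - ½*(-1484) = 2 + 742 = 744)
R(g) = -g/34 - g/(3*(4 + g)) (R(g) = ((g + g)/(g + 4))/(-5 - 1*1) + g/(-34) = ((2*g)/(4 + g))/(-5 - 1) + g*(-1/34) = (2*g/(4 + g))/(-6) - g/34 = (2*g/(4 + g))*(-⅙) - g/34 = -g/(3*(4 + g)) - g/34 = -g/34 - g/(3*(4 + g)))
(J - 4462)/(-4206 + R(67)) = (744 - 4462)/(-4206 + (1/102)*67*(-46 - 3*67)/(4 + 67)) = -3718/(-4206 + (1/102)*67*(-46 - 201)/71) = -3718/(-4206 + (1/102)*67*(1/71)*(-247)) = -3718/(-4206 - 16549/7242) = -3718/(-30476401/7242) = -3718*(-7242/30476401) = 26925756/30476401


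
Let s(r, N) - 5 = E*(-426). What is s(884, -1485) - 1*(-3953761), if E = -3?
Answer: 3955044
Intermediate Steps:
s(r, N) = 1283 (s(r, N) = 5 - 3*(-426) = 5 + 1278 = 1283)
s(884, -1485) - 1*(-3953761) = 1283 - 1*(-3953761) = 1283 + 3953761 = 3955044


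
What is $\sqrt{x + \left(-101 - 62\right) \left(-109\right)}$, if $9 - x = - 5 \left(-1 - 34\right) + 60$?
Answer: $3 \sqrt{1949} \approx 132.44$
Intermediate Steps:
$x = -226$ ($x = 9 - \left(- 5 \left(-1 - 34\right) + 60\right) = 9 - \left(\left(-5\right) \left(-35\right) + 60\right) = 9 - \left(175 + 60\right) = 9 - 235 = -226$)
$\sqrt{x + \left(-101 - 62\right) \left(-109\right)} = \sqrt{-226 + \left(-101 - 62\right) \left(-109\right)} = \sqrt{-226 - -17767} = \sqrt{-226 + 17767} = \sqrt{17541} = 3 \sqrt{1949}$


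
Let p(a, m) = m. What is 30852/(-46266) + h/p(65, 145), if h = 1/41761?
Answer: -31136576279/46692765295 ≈ -0.66684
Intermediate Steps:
h = 1/41761 ≈ 2.3946e-5
30852/(-46266) + h/p(65, 145) = 30852/(-46266) + (1/41761)/145 = 30852*(-1/46266) + (1/41761)*(1/145) = -5142/7711 + 1/6055345 = -31136576279/46692765295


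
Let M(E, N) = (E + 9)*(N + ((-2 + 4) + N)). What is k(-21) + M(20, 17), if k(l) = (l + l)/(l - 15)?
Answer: 6271/6 ≈ 1045.2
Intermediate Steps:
M(E, N) = (2 + 2*N)*(9 + E) (M(E, N) = (9 + E)*(N + (2 + N)) = (9 + E)*(2 + 2*N) = (2 + 2*N)*(9 + E))
k(l) = 2*l/(-15 + l) (k(l) = (2*l)/(-15 + l) = 2*l/(-15 + l))
k(-21) + M(20, 17) = 2*(-21)/(-15 - 21) + (18 + 2*20 + 18*17 + 2*20*17) = 2*(-21)/(-36) + (18 + 40 + 306 + 680) = 2*(-21)*(-1/36) + 1044 = 7/6 + 1044 = 6271/6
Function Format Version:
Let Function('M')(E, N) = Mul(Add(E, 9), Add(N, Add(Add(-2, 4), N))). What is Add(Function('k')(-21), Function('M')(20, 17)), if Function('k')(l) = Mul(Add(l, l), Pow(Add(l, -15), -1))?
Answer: Rational(6271, 6) ≈ 1045.2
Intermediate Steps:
Function('M')(E, N) = Mul(Add(2, Mul(2, N)), Add(9, E)) (Function('M')(E, N) = Mul(Add(9, E), Add(N, Add(2, N))) = Mul(Add(9, E), Add(2, Mul(2, N))) = Mul(Add(2, Mul(2, N)), Add(9, E)))
Function('k')(l) = Mul(2, l, Pow(Add(-15, l), -1)) (Function('k')(l) = Mul(Mul(2, l), Pow(Add(-15, l), -1)) = Mul(2, l, Pow(Add(-15, l), -1)))
Add(Function('k')(-21), Function('M')(20, 17)) = Add(Mul(2, -21, Pow(Add(-15, -21), -1)), Add(18, Mul(2, 20), Mul(18, 17), Mul(2, 20, 17))) = Add(Mul(2, -21, Pow(-36, -1)), Add(18, 40, 306, 680)) = Add(Mul(2, -21, Rational(-1, 36)), 1044) = Add(Rational(7, 6), 1044) = Rational(6271, 6)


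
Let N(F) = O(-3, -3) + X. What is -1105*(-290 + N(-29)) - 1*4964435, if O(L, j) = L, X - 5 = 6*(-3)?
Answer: -4626305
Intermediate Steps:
X = -13 (X = 5 + 6*(-3) = 5 - 18 = -13)
N(F) = -16 (N(F) = -3 - 13 = -16)
-1105*(-290 + N(-29)) - 1*4964435 = -1105*(-290 - 16) - 1*4964435 = -1105*(-306) - 4964435 = 338130 - 4964435 = -4626305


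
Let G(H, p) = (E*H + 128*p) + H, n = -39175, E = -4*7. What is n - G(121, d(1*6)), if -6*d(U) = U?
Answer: -35780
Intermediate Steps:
d(U) = -U/6
E = -28
G(H, p) = -27*H + 128*p (G(H, p) = (-28*H + 128*p) + H = -27*H + 128*p)
n - G(121, d(1*6)) = -39175 - (-27*121 + 128*(-6/6)) = -39175 - (-3267 + 128*(-1/6*6)) = -39175 - (-3267 + 128*(-1)) = -39175 - (-3267 - 128) = -39175 - 1*(-3395) = -39175 + 3395 = -35780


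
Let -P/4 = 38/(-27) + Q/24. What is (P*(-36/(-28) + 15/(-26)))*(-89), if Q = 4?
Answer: -256409/819 ≈ -313.08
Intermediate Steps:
P = 134/27 (P = -4*(38/(-27) + 4/24) = -4*(38*(-1/27) + 4*(1/24)) = -4*(-38/27 + ⅙) = -4*(-67/54) = 134/27 ≈ 4.9630)
(P*(-36/(-28) + 15/(-26)))*(-89) = (134*(-36/(-28) + 15/(-26))/27)*(-89) = (134*(-36*(-1/28) + 15*(-1/26))/27)*(-89) = (134*(9/7 - 15/26)/27)*(-89) = ((134/27)*(129/182))*(-89) = (2881/819)*(-89) = -256409/819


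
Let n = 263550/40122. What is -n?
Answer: -43925/6687 ≈ -6.5687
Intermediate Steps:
n = 43925/6687 (n = 263550*(1/40122) = 43925/6687 ≈ 6.5687)
-n = -1*43925/6687 = -43925/6687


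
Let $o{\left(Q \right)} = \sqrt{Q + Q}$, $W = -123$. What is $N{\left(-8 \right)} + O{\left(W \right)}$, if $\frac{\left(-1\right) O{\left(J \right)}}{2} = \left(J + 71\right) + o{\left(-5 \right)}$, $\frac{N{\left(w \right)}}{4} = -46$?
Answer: $-80 - 2 i \sqrt{10} \approx -80.0 - 6.3246 i$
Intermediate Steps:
$N{\left(w \right)} = -184$ ($N{\left(w \right)} = 4 \left(-46\right) = -184$)
$o{\left(Q \right)} = \sqrt{2} \sqrt{Q}$ ($o{\left(Q \right)} = \sqrt{2 Q} = \sqrt{2} \sqrt{Q}$)
$O{\left(J \right)} = -142 - 2 J - 2 i \sqrt{10}$ ($O{\left(J \right)} = - 2 \left(\left(J + 71\right) + \sqrt{2} \sqrt{-5}\right) = - 2 \left(\left(71 + J\right) + \sqrt{2} i \sqrt{5}\right) = - 2 \left(\left(71 + J\right) + i \sqrt{10}\right) = - 2 \left(71 + J + i \sqrt{10}\right) = -142 - 2 J - 2 i \sqrt{10}$)
$N{\left(-8 \right)} + O{\left(W \right)} = -184 - \left(-104 + 2 i \sqrt{10}\right) = -184 + \left(104 - 2 i \sqrt{10}\right) = -80 - 2 i \sqrt{10}$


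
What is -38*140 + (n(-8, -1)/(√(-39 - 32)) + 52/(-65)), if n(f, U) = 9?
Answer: -26604/5 - 9*I*√71/71 ≈ -5320.8 - 1.0681*I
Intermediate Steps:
-38*140 + (n(-8, -1)/(√(-39 - 32)) + 52/(-65)) = -38*140 + (9/(√(-39 - 32)) + 52/(-65)) = -5320 + (9/(√(-71)) + 52*(-1/65)) = -5320 + (9/((I*√71)) - ⅘) = -5320 + (9*(-I*√71/71) - ⅘) = -5320 + (-9*I*√71/71 - ⅘) = -5320 + (-⅘ - 9*I*√71/71) = -26604/5 - 9*I*√71/71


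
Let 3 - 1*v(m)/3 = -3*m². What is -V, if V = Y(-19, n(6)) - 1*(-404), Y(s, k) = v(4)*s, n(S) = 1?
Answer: 2503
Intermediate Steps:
v(m) = 9 + 9*m² (v(m) = 9 - (-9)*m² = 9 + 9*m²)
Y(s, k) = 153*s (Y(s, k) = (9 + 9*4²)*s = (9 + 9*16)*s = (9 + 144)*s = 153*s)
V = -2503 (V = 153*(-19) - 1*(-404) = -2907 + 404 = -2503)
-V = -1*(-2503) = 2503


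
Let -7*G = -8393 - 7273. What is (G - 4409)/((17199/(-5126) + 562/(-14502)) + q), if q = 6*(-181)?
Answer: 6207160542/3114713707 ≈ 1.9929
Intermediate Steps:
G = 2238 (G = -(-8393 - 7273)/7 = -1/7*(-15666) = 2238)
q = -1086
(G - 4409)/((17199/(-5126) + 562/(-14502)) + q) = (2238 - 4409)/((17199/(-5126) + 562/(-14502)) - 1086) = -2171/((17199*(-1/5126) + 562*(-1/14502)) - 1086) = -2171/((-17199/5126 - 281/7251) - 1086) = -2171/(-126150355/37168626 - 1086) = -2171/(-40491278191/37168626) = -2171*(-37168626/40491278191) = 6207160542/3114713707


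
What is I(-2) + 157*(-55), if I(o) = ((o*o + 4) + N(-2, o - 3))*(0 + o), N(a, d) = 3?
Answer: -8657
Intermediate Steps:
I(o) = o*(7 + o²) (I(o) = ((o*o + 4) + 3)*(0 + o) = ((o² + 4) + 3)*o = ((4 + o²) + 3)*o = (7 + o²)*o = o*(7 + o²))
I(-2) + 157*(-55) = -2*(7 + (-2)²) + 157*(-55) = -2*(7 + 4) - 8635 = -2*11 - 8635 = -22 - 8635 = -8657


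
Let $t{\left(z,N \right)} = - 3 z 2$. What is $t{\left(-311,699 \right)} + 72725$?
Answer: $74591$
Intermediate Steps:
$t{\left(z,N \right)} = - 6 z$
$t{\left(-311,699 \right)} + 72725 = \left(-6\right) \left(-311\right) + 72725 = 1866 + 72725 = 74591$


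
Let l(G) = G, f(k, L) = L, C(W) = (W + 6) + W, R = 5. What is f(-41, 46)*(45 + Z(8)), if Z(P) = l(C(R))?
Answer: 2806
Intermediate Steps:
C(W) = 6 + 2*W (C(W) = (6 + W) + W = 6 + 2*W)
Z(P) = 16 (Z(P) = 6 + 2*5 = 6 + 10 = 16)
f(-41, 46)*(45 + Z(8)) = 46*(45 + 16) = 46*61 = 2806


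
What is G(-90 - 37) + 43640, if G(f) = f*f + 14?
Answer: 59783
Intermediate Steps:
G(f) = 14 + f**2 (G(f) = f**2 + 14 = 14 + f**2)
G(-90 - 37) + 43640 = (14 + (-90 - 37)**2) + 43640 = (14 + (-127)**2) + 43640 = (14 + 16129) + 43640 = 16143 + 43640 = 59783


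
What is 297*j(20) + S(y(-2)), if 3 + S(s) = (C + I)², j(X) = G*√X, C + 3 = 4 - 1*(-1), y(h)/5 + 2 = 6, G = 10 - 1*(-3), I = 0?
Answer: 1 + 7722*√5 ≈ 17268.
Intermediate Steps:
G = 13 (G = 10 + 3 = 13)
y(h) = 20 (y(h) = -10 + 5*6 = -10 + 30 = 20)
C = 2 (C = -3 + (4 - 1*(-1)) = -3 + (4 + 1) = -3 + 5 = 2)
j(X) = 13*√X
S(s) = 1 (S(s) = -3 + (2 + 0)² = -3 + 2² = -3 + 4 = 1)
297*j(20) + S(y(-2)) = 297*(13*√20) + 1 = 297*(13*(2*√5)) + 1 = 297*(26*√5) + 1 = 7722*√5 + 1 = 1 + 7722*√5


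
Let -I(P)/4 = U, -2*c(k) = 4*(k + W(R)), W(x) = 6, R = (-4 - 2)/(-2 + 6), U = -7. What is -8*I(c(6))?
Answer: -224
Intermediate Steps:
R = -3/2 (R = -6/4 = -6*¼ = -3/2 ≈ -1.5000)
c(k) = -12 - 2*k (c(k) = -2*(k + 6) = -2*(6 + k) = -(24 + 4*k)/2 = -12 - 2*k)
I(P) = 28 (I(P) = -4*(-7) = 28)
-8*I(c(6)) = -8*28 = -224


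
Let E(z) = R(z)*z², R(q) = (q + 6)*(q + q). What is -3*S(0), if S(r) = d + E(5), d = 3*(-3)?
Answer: -8223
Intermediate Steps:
R(q) = 2*q*(6 + q) (R(q) = (6 + q)*(2*q) = 2*q*(6 + q))
E(z) = 2*z³*(6 + z) (E(z) = (2*z*(6 + z))*z² = 2*z³*(6 + z))
d = -9
S(r) = 2741 (S(r) = -9 + 2*5³*(6 + 5) = -9 + 2*125*11 = -9 + 2750 = 2741)
-3*S(0) = -3*2741 = -8223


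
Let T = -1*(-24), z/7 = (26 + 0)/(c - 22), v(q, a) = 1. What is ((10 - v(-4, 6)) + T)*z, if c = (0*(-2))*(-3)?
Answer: -273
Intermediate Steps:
c = 0 (c = 0*(-3) = 0)
z = -91/11 (z = 7*((26 + 0)/(0 - 22)) = 7*(26/(-22)) = 7*(26*(-1/22)) = 7*(-13/11) = -91/11 ≈ -8.2727)
T = 24
((10 - v(-4, 6)) + T)*z = ((10 - 1*1) + 24)*(-91/11) = ((10 - 1) + 24)*(-91/11) = (9 + 24)*(-91/11) = 33*(-91/11) = -273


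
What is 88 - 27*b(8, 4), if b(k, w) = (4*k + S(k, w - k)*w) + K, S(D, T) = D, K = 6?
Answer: -1802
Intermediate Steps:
b(k, w) = 6 + 4*k + k*w (b(k, w) = (4*k + k*w) + 6 = 6 + 4*k + k*w)
88 - 27*b(8, 4) = 88 - 27*(6 + 4*8 + 8*4) = 88 - 27*(6 + 32 + 32) = 88 - 27*70 = 88 - 1890 = -1802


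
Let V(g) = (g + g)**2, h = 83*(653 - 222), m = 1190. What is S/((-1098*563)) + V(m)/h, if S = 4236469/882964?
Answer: 3091773174740592863/19525811595479928 ≈ 158.34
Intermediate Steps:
S = 4236469/882964 (S = 4236469*(1/882964) = 4236469/882964 ≈ 4.7980)
h = 35773 (h = 83*431 = 35773)
V(g) = 4*g**2 (V(g) = (2*g)**2 = 4*g**2)
S/((-1098*563)) + V(m)/h = 4236469/(882964*((-1098*563))) + (4*1190**2)/35773 = (4236469/882964)/(-618174) + (4*1416100)*(1/35773) = (4236469/882964)*(-1/618174) + 5664400*(1/35773) = -4236469/545825387736 + 5664400/35773 = 3091773174740592863/19525811595479928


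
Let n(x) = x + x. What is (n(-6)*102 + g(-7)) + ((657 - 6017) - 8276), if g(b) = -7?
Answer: -14867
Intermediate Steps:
n(x) = 2*x
(n(-6)*102 + g(-7)) + ((657 - 6017) - 8276) = ((2*(-6))*102 - 7) + ((657 - 6017) - 8276) = (-12*102 - 7) + (-5360 - 8276) = (-1224 - 7) - 13636 = -1231 - 13636 = -14867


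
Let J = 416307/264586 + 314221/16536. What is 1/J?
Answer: 2187597048/45011265029 ≈ 0.048601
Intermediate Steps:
J = 45011265029/2187597048 (J = 416307*(1/264586) + 314221*(1/16536) = 416307/264586 + 314221/16536 = 45011265029/2187597048 ≈ 20.576)
1/J = 1/(45011265029/2187597048) = 2187597048/45011265029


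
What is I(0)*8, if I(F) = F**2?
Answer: 0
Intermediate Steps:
I(0)*8 = 0**2*8 = 0*8 = 0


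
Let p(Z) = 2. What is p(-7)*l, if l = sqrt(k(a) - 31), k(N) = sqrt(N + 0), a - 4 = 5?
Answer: 4*I*sqrt(7) ≈ 10.583*I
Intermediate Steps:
a = 9 (a = 4 + 5 = 9)
k(N) = sqrt(N)
l = 2*I*sqrt(7) (l = sqrt(sqrt(9) - 31) = sqrt(3 - 31) = sqrt(-28) = 2*I*sqrt(7) ≈ 5.2915*I)
p(-7)*l = 2*(2*I*sqrt(7)) = 4*I*sqrt(7)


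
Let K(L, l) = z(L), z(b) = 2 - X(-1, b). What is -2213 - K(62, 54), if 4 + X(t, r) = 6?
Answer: -2213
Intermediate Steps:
X(t, r) = 2 (X(t, r) = -4 + 6 = 2)
z(b) = 0 (z(b) = 2 - 1*2 = 2 - 2 = 0)
K(L, l) = 0
-2213 - K(62, 54) = -2213 - 1*0 = -2213 + 0 = -2213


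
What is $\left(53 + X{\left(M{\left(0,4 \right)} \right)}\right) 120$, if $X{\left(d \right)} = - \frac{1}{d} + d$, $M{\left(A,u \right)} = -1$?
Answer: $6360$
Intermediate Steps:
$X{\left(d \right)} = d - \frac{1}{d}$
$\left(53 + X{\left(M{\left(0,4 \right)} \right)}\right) 120 = \left(53 - 0\right) 120 = \left(53 + \left(-1 + 1\right)\right) 120 = \left(53 + 0\right) 120 = 53 \cdot 120 = 6360$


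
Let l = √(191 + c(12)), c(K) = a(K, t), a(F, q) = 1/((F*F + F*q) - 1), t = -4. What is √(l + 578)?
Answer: √(5216450 + 95*√1723870)/95 ≈ 24.327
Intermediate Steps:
a(F, q) = 1/(-1 + F² + F*q) (a(F, q) = 1/((F² + F*q) - 1) = 1/(-1 + F² + F*q))
c(K) = 1/(-1 + K² - 4*K) (c(K) = 1/(-1 + K² + K*(-4)) = 1/(-1 + K² - 4*K))
l = √1723870/95 (l = √(191 + 1/(-1 + 12² - 4*12)) = √(191 + 1/(-1 + 144 - 48)) = √(191 + 1/95) = √(18146/95) = √1723870/95 ≈ 13.821)
√(l + 578) = √(√1723870/95 + 578) = √(578 + √1723870/95)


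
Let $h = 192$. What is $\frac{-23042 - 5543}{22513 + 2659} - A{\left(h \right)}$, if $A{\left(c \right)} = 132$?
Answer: $- \frac{3351289}{25172} \approx -133.14$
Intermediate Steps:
$\frac{-23042 - 5543}{22513 + 2659} - A{\left(h \right)} = \frac{-23042 - 5543}{22513 + 2659} - 132 = - \frac{28585}{25172} - 132 = - \frac{3351289}{25172}$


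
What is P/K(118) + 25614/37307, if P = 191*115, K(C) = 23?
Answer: 35653799/37307 ≈ 955.69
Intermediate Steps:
P = 21965
P/K(118) + 25614/37307 = 21965/23 + 25614/37307 = 21965*(1/23) + 25614*(1/37307) = 955 + 25614/37307 = 35653799/37307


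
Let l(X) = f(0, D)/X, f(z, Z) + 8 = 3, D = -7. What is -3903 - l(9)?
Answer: -35122/9 ≈ -3902.4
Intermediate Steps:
f(z, Z) = -5 (f(z, Z) = -8 + 3 = -5)
l(X) = -5/X
-3903 - l(9) = -3903 - (-5)/9 = -3903 - 1*(-5/9) = -3903 + 5/9 = -35122/9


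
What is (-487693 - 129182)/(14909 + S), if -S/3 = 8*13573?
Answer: 616875/310843 ≈ 1.9845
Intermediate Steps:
S = -325752 (S = -24*13573 = -3*108584 = -325752)
(-487693 - 129182)/(14909 + S) = (-487693 - 129182)/(14909 - 325752) = -616875/(-310843) = -616875*(-1/310843) = 616875/310843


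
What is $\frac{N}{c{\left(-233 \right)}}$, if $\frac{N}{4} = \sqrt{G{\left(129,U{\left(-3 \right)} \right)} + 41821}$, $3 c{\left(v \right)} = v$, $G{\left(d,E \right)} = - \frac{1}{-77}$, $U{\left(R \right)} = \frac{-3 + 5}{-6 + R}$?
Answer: $- \frac{36 \sqrt{27550754}}{17941} \approx -10.532$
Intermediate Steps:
$U{\left(R \right)} = \frac{2}{-6 + R}$
$G{\left(d,E \right)} = \frac{1}{77}$ ($G{\left(d,E \right)} = \left(-1\right) \left(- \frac{1}{77}\right) = \frac{1}{77}$)
$c{\left(v \right)} = \frac{v}{3}$
$N = \frac{12 \sqrt{27550754}}{77}$ ($N = 4 \sqrt{\frac{1}{77} + 41821} = 4 \sqrt{\frac{3220218}{77}} = 4 \frac{3 \sqrt{27550754}}{77} = \frac{12 \sqrt{27550754}}{77} \approx 818.01$)
$\frac{N}{c{\left(-233 \right)}} = \frac{\frac{12}{77} \sqrt{27550754}}{\frac{1}{3} \left(-233\right)} = \frac{\frac{12}{77} \sqrt{27550754}}{- \frac{233}{3}} = \frac{12 \sqrt{27550754}}{77} \left(- \frac{3}{233}\right) = - \frac{36 \sqrt{27550754}}{17941}$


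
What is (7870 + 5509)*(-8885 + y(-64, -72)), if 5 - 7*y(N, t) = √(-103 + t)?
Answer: -832040010/7 - 66895*I*√7/7 ≈ -1.1886e+8 - 25284.0*I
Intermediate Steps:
y(N, t) = 5/7 - √(-103 + t)/7
(7870 + 5509)*(-8885 + y(-64, -72)) = (7870 + 5509)*(-8885 + (5/7 - √(-103 - 72)/7)) = 13379*(-8885 + (5/7 - 5*I*√7/7)) = 13379*(-62190/7 - 5*I*√7/7) = -832040010/7 - 66895*I*√7/7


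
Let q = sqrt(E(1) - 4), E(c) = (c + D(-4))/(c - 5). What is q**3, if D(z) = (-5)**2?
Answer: -21*I*sqrt(42)/4 ≈ -34.024*I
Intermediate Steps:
D(z) = 25
E(c) = (25 + c)/(-5 + c) (E(c) = (c + 25)/(c - 5) = (25 + c)/(-5 + c))
q = I*sqrt(42)/2 (q = sqrt((25 + 1)/(-5 + 1) - 4) = sqrt(26/(-4) - 4) = sqrt(-1/4*26 - 4) = sqrt(-13/2 - 4) = sqrt(-21/2) = I*sqrt(42)/2 ≈ 3.2404*I)
q**3 = (I*sqrt(42)/2)**3 = -21*I*sqrt(42)/4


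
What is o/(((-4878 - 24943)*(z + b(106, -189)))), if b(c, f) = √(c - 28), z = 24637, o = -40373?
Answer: 994669601/18100801007311 - 40373*√78/18100801007311 ≈ 5.4932e-5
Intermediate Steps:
b(c, f) = √(-28 + c)
o/(((-4878 - 24943)*(z + b(106, -189)))) = -40373*1/((-4878 - 24943)*(24637 + √(-28 + 106))) = -40373*(-1/(29821*(24637 + √78))) = -40373/(-734699977 - 29821*√78)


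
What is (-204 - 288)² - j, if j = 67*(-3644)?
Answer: 486212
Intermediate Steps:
j = -244148
(-204 - 288)² - j = (-204 - 288)² - 1*(-244148) = (-492)² + 244148 = 242064 + 244148 = 486212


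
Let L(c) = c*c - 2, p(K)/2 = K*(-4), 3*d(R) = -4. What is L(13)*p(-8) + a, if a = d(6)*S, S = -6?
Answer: 10696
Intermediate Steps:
d(R) = -4/3 (d(R) = (⅓)*(-4) = -4/3)
p(K) = -8*K (p(K) = 2*(K*(-4)) = 2*(-4*K) = -8*K)
L(c) = -2 + c² (L(c) = c² - 2 = -2 + c²)
a = 8 (a = -4/3*(-6) = 8)
L(13)*p(-8) + a = (-2 + 13²)*(-8*(-8)) + 8 = (-2 + 169)*64 + 8 = 167*64 + 8 = 10688 + 8 = 10696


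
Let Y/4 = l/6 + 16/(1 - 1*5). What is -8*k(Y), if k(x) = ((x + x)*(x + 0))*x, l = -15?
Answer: 281216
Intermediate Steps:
Y = -26 (Y = 4*(-15/6 + 16/(1 - 1*5)) = 4*(-15*⅙ + 16/(1 - 5)) = 4*(-5/2 + 16/(-4)) = 4*(-5/2 + 16*(-¼)) = 4*(-5/2 - 4) = 4*(-13/2) = -26)
k(x) = 2*x³ (k(x) = ((2*x)*x)*x = (2*x²)*x = 2*x³)
-8*k(Y) = -16*(-26)³ = -16*(-17576) = -8*(-35152) = 281216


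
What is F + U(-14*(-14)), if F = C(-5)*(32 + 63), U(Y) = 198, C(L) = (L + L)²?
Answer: 9698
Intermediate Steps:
C(L) = 4*L² (C(L) = (2*L)² = 4*L²)
F = 9500 (F = (4*(-5)²)*(32 + 63) = (4*25)*95 = 100*95 = 9500)
F + U(-14*(-14)) = 9500 + 198 = 9698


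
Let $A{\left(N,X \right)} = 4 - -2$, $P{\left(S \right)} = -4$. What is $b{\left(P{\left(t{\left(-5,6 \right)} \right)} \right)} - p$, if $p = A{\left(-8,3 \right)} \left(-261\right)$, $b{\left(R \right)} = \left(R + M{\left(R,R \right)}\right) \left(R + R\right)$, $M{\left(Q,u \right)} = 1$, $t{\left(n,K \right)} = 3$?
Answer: $1590$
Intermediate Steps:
$b{\left(R \right)} = 2 R \left(1 + R\right)$ ($b{\left(R \right)} = \left(R + 1\right) \left(R + R\right) = \left(1 + R\right) 2 R = 2 R \left(1 + R\right)$)
$A{\left(N,X \right)} = 6$ ($A{\left(N,X \right)} = 4 + 2 = 6$)
$p = -1566$ ($p = 6 \left(-261\right) = -1566$)
$b{\left(P{\left(t{\left(-5,6 \right)} \right)} \right)} - p = 2 \left(-4\right) \left(1 - 4\right) - -1566 = 2 \left(-4\right) \left(-3\right) + 1566 = 24 + 1566 = 1590$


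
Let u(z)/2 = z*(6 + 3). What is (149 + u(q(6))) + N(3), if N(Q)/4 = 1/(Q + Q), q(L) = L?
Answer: 773/3 ≈ 257.67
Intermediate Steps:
N(Q) = 2/Q (N(Q) = 4/(Q + Q) = 4/((2*Q)) = 4*(1/(2*Q)) = 2/Q)
u(z) = 18*z (u(z) = 2*(z*(6 + 3)) = 2*(z*9) = 2*(9*z) = 18*z)
(149 + u(q(6))) + N(3) = (149 + 18*6) + 2/3 = (149 + 108) + 2*(1/3) = 257 + 2/3 = 773/3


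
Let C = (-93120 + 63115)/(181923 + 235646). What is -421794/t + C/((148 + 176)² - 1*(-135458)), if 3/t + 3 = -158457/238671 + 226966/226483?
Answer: 225667178110297916723572103/602999404929040900442 ≈ 3.7424e+5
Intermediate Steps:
C = -30005/417569 ≈ -0.071856
t = -54054924093/47960795608 (t = 3/(-3 + (-158457/238671 + 226966/226483)) = 3/(-3 + (-158457*1/238671 + 226966*(1/226483))) = 3/(-3 + (-52819/79557 + 226966/226483)) = 3/(-3 + 6094128485/18018308031) = 3/(-47960795608/18018308031) = 3*(-18018308031/47960795608) = -54054924093/47960795608 ≈ -1.1271)
-421794/t + C/((148 + 176)² - 1*(-135458)) = -421794/(-54054924093/47960795608) - 30005/(417569*((148 + 176)² - 1*(-135458))) = -421794*(-47960795608/54054924093) - 30005/(417569*(324² + 135458)) = 2247730646964528/6006102677 - 30005/(417569*(104976 + 135458)) = 2247730646964528/6006102677 - 30005/417569/240434 = 2247730646964528/6006102677 - 30005/417569*1/240434 = 2247730646964528/6006102677 - 30005/100397784946 = 225667178110297916723572103/602999404929040900442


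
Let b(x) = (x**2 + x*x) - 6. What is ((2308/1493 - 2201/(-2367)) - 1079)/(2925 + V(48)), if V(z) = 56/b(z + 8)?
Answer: -11919067461860/32385130982343 ≈ -0.36804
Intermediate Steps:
b(x) = -6 + 2*x**2 (b(x) = (x**2 + x**2) - 6 = 2*x**2 - 6 = -6 + 2*x**2)
V(z) = 56/(-6 + 2*(8 + z)**2) (V(z) = 56/(-6 + 2*(z + 8)**2) = 56/(-6 + 2*(8 + z)**2))
((2308/1493 - 2201/(-2367)) - 1079)/(2925 + V(48)) = ((2308/1493 - 2201/(-2367)) - 1079)/(2925 + 28/(-3 + (8 + 48)**2)) = ((2308*(1/1493) - 2201*(-1/2367)) - 1079)/(2925 + 28/(-3 + 56**2)) = ((2308/1493 + 2201/2367) - 1079)/(2925 + 28/(-3 + 3136)) = (8749129/3533931 - 1079)/(2925 + 28/3133) = -3804362420/(3533931*(2925 + 28*(1/3133))) = -3804362420/(3533931*(2925 + 28/3133)) = -3804362420/(3533931*9164053/3133) = -3804362420/3533931*3133/9164053 = -11919067461860/32385130982343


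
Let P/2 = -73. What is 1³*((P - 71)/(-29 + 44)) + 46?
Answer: 473/15 ≈ 31.533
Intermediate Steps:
P = -146 (P = 2*(-73) = -146)
1³*((P - 71)/(-29 + 44)) + 46 = 1³*((-146 - 71)/(-29 + 44)) + 46 = 1*(-217/15) + 46 = -217/15 + 46 = 473/15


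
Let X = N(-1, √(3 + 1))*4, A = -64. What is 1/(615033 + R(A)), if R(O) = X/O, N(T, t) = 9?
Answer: 16/9840519 ≈ 1.6259e-6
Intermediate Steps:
X = 36 (X = 9*4 = 36)
R(O) = 36/O
1/(615033 + R(A)) = 1/(615033 + 36/(-64)) = 1/(615033 + 36*(-1/64)) = 1/(615033 - 9/16) = 1/(9840519/16) = 16/9840519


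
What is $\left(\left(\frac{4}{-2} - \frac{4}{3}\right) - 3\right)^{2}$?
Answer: $\frac{361}{9} \approx 40.111$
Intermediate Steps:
$\left(\left(\frac{4}{-2} - \frac{4}{3}\right) - 3\right)^{2} = \left(\left(4 \left(- \frac{1}{2}\right) - \frac{4}{3}\right) - 3\right)^{2} = \left(\left(-2 - \frac{4}{3}\right) - 3\right)^{2} = \left(- \frac{10}{3} - 3\right)^{2} = \left(- \frac{19}{3}\right)^{2} = \frac{361}{9}$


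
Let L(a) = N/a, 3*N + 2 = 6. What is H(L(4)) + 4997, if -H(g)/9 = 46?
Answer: 4583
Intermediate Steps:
N = 4/3 (N = -⅔ + (⅓)*6 = -⅔ + 2 = 4/3 ≈ 1.3333)
L(a) = 4/(3*a)
H(g) = -414 (H(g) = -9*46 = -414)
H(L(4)) + 4997 = -414 + 4997 = 4583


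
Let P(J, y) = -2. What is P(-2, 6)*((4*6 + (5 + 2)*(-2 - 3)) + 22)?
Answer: -22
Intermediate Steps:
P(-2, 6)*((4*6 + (5 + 2)*(-2 - 3)) + 22) = -2*((4*6 + (5 + 2)*(-2 - 3)) + 22) = -2*((24 + 7*(-5)) + 22) = -2*((24 - 35) + 22) = -2*(-11 + 22) = -2*11 = -22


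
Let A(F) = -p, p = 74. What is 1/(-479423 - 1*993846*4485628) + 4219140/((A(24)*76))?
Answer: -183436456837697527/244515857083484 ≈ -750.20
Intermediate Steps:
A(F) = -74 (A(F) = -1*74 = -74)
1/(-479423 - 1*993846*4485628) + 4219140/((A(24)*76)) = 1/(-479423 - 1*993846*4485628) + 4219140/((-74*76)) = (1/4485628)/(-479423 - 993846) + 4219140/(-5624) = (1/4485628)/(-1473269) + 4219140*(-1/5624) = -1/1473269*1/4485628 - 55515/74 = -1/6608536677932 - 55515/74 = -183436456837697527/244515857083484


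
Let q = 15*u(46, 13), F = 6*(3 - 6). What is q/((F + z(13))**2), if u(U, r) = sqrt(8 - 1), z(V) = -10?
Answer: 15*sqrt(7)/784 ≈ 0.050620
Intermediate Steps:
u(U, r) = sqrt(7)
F = -18 (F = 6*(-3) = -18)
q = 15*sqrt(7) ≈ 39.686
q/((F + z(13))**2) = (15*sqrt(7))/((-18 - 10)**2) = (15*sqrt(7))/((-28)**2) = (15*sqrt(7))/784 = (15*sqrt(7))*(1/784) = 15*sqrt(7)/784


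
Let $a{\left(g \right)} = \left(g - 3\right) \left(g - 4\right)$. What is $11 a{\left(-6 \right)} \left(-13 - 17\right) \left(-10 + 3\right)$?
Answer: $207900$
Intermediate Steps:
$a{\left(g \right)} = \left(-4 + g\right) \left(-3 + g\right)$ ($a{\left(g \right)} = \left(-3 + g\right) \left(-4 + g\right) = \left(-4 + g\right) \left(-3 + g\right)$)
$11 a{\left(-6 \right)} \left(-13 - 17\right) \left(-10 + 3\right) = 11 \left(12 + \left(-6\right)^{2} - -42\right) \left(-13 - 17\right) \left(-10 + 3\right) = 11 \left(12 + 36 + 42\right) \left(\left(-30\right) \left(-7\right)\right) = 11 \cdot 90 \cdot 210 = 990 \cdot 210 = 207900$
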